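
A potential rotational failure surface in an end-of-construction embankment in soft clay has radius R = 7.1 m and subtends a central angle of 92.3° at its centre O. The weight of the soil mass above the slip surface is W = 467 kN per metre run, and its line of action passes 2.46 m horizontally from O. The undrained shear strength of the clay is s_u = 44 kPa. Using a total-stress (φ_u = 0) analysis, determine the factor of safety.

Taking moments about the centre O, the resisting moment is provided by the undrained shear strength acting along the arc:
Arc length L_a = R·θ = 7.1·(92.3°·π/180) = 7.1·1.6109 = 11.44 m
M_R = s_u·L_a·R = 44·11.44·7.1 = 3573.1 kN·m/m
M_D = W·d = 467·2.46 = 1148.8 kN·m/m
FS = M_R / M_D = 3573.1 / 1148.8 = 3.110

FS = 3.11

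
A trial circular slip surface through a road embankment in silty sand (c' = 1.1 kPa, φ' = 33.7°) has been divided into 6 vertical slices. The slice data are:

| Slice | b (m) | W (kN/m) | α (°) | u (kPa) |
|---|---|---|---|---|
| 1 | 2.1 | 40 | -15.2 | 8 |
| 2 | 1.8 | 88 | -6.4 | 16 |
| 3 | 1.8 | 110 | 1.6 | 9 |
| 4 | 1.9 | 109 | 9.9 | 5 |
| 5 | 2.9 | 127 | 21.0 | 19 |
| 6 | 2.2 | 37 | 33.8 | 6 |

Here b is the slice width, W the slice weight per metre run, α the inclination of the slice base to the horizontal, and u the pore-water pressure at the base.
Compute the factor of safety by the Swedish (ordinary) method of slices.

FS = 3.63

Ordinary method of slices: FS = Σ[c'·Δl_i + (W_i cosα_i − u_i·Δl_i)·tanφ'] / Σ W_i sinα_i, with Δl_i = b_i / cosα_i.
Slice 1: Δl = 2.1/cos(-15.2°) = 2.176 m; N'_1 = 40·cos(-15.2°) − 8·2.176 = 21.2; c'Δl = 2.39; W sinα = -10.5
Slice 2: Δl = 1.8/cos(-6.4°) = 1.811 m; N'_2 = 88·cos(-6.4°) − 16·1.811 = 58.5; c'Δl = 1.99; W sinα = -9.8
Slice 3: Δl = 1.8/cos1.6° = 1.801 m; N'_3 = 110·cos1.6° − 9·1.801 = 93.8; c'Δl = 1.98; W sinα = 3.1
Slice 4: Δl = 1.9/cos9.9° = 1.929 m; N'_4 = 109·cos9.9° − 5·1.929 = 97.7; c'Δl = 2.12; W sinα = 18.7
Slice 5: Δl = 2.9/cos21.0° = 3.106 m; N'_5 = 127·cos21.0° − 19·3.106 = 59.5; c'Δl = 3.42; W sinα = 45.5
Slice 6: Δl = 2.2/cos33.8° = 2.647 m; N'_6 = 37·cos33.8° − 6·2.647 = 14.9; c'Δl = 2.91; W sinα = 20.6
Σc'Δl = 14.8 kN/m; ΣN' = 345.6 kN/m; ΣW sinα = 67.6 kN/m
Resisting = 14.8 + 345.6·tan33.7° = 14.8 + 230.5 = 245.3 kN/m
FS = 245.3 / 67.6 = 3.628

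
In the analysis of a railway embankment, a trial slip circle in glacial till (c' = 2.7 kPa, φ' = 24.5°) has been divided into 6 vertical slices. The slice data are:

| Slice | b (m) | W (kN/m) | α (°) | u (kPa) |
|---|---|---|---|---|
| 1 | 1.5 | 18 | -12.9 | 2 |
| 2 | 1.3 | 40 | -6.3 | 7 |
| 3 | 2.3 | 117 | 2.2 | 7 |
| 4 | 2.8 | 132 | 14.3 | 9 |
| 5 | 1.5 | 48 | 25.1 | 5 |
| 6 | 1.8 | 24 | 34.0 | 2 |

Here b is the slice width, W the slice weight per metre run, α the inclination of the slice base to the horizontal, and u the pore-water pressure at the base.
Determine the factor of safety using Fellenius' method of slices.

FS = 2.69

Ordinary method of slices: FS = Σ[c'·Δl_i + (W_i cosα_i − u_i·Δl_i)·tanφ'] / Σ W_i sinα_i, with Δl_i = b_i / cosα_i.
Slice 1: Δl = 1.5/cos(-12.9°) = 1.539 m; N'_1 = 18·cos(-12.9°) − 2·1.539 = 14.5; c'Δl = 4.15; W sinα = -4.0
Slice 2: Δl = 1.3/cos(-6.3°) = 1.308 m; N'_2 = 40·cos(-6.3°) − 7·1.308 = 30.6; c'Δl = 3.53; W sinα = -4.4
Slice 3: Δl = 2.3/cos2.2° = 2.302 m; N'_3 = 117·cos2.2° − 7·2.302 = 100.8; c'Δl = 6.21; W sinα = 4.5
Slice 4: Δl = 2.8/cos14.3° = 2.890 m; N'_4 = 132·cos14.3° − 9·2.890 = 101.9; c'Δl = 7.80; W sinα = 32.6
Slice 5: Δl = 1.5/cos25.1° = 1.656 m; N'_5 = 48·cos25.1° − 5·1.656 = 35.2; c'Δl = 4.47; W sinα = 20.4
Slice 6: Δl = 1.8/cos34.0° = 2.171 m; N'_6 = 24·cos34.0° − 2·2.171 = 15.6; c'Δl = 5.86; W sinα = 13.4
Σc'Δl = 32.0 kN/m; ΣN' = 298.5 kN/m; ΣW sinα = 62.5 kN/m
Resisting = 32.0 + 298.5·tan24.5° = 32.0 + 136.0 = 168.1 kN/m
FS = 168.1 / 62.5 = 2.691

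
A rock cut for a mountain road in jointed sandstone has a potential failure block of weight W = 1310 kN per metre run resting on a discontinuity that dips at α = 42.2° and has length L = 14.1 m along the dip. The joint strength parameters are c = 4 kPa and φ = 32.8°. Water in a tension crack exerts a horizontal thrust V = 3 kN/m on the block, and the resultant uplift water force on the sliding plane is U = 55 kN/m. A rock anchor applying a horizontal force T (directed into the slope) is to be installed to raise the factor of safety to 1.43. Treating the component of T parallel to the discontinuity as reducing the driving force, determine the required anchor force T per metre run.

T = 413 kN/m

Resolving forces along and normal to the sliding plane, with the horizontal anchor force T adding T·sinα to the effective normal force and T·cosα acting up the plane against the driving force:
FS = [cL + (W cosα − U − V sinα + T sinα) tanφ] / [W sinα + V cosα − T cosα]
Without the anchor: N' = 913.4 kN/m, driving T_d = 882.2 kN/m, resisting R = 4·14.1 + 913.4·tan32.8° = 645.1 kN/m, FS = 0.73.
Setting FS = 1.43 and solving for T:
1.43·(882.2 − T cos42.2°) = 645.1 + T sin42.2°·tan32.8°
T·(sin42.2°·tan32.8° + 1.43·cos42.2°) = 1.43·882.2 − 645.1
T·(0.6717·0.6445 + 1.43·0.7408) = 1261.5 − 645.1 = 616.4
T·1.4922 = 616.4
T = 413.1 kN/m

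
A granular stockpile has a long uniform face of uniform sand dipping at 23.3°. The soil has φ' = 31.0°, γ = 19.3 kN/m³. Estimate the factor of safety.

For a dry cohesionless infinite slope the factor of safety is FS = tanφ' / tanβ.
FS = tan31.0° / tan23.3° = 0.6009 / 0.4307 = 1.395

FS = 1.40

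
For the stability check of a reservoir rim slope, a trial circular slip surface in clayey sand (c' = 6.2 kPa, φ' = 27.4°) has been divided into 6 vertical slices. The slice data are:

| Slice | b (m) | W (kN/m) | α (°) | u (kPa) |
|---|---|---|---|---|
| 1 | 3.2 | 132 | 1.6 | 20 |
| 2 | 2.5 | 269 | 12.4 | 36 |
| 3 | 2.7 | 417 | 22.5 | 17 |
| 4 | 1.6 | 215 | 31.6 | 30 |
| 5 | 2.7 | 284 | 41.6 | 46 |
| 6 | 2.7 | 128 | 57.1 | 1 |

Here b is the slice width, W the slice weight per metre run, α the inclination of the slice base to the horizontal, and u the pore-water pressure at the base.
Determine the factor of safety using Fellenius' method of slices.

Ordinary method of slices: FS = Σ[c'·Δl_i + (W_i cosα_i − u_i·Δl_i)·tanφ'] / Σ W_i sinα_i, with Δl_i = b_i / cosα_i.
Slice 1: Δl = 3.2/cos1.6° = 3.201 m; N'_1 = 132·cos1.6° − 20·3.201 = 67.9; c'Δl = 19.85; W sinα = 3.7
Slice 2: Δl = 2.5/cos12.4° = 2.560 m; N'_2 = 269·cos12.4° − 36·2.560 = 170.6; c'Δl = 15.87; W sinα = 57.8
Slice 3: Δl = 2.7/cos22.5° = 2.922 m; N'_3 = 417·cos22.5° − 17·2.922 = 335.6; c'Δl = 18.12; W sinα = 159.6
Slice 4: Δl = 1.6/cos31.6° = 1.879 m; N'_4 = 215·cos31.6° − 30·1.879 = 126.8; c'Δl = 11.65; W sinα = 112.7
Slice 5: Δl = 2.7/cos41.6° = 3.611 m; N'_5 = 284·cos41.6° − 46·3.611 = 46.3; c'Δl = 22.39; W sinα = 188.6
Slice 6: Δl = 2.7/cos57.1° = 4.971 m; N'_6 = 128·cos57.1° − 1·4.971 = 64.6; c'Δl = 30.82; W sinα = 107.5
Σc'Δl = 118.7 kN/m; ΣN' = 811.7 kN/m; ΣW sinα = 629.7 kN/m
Resisting = 118.7 + 811.7·tan27.4° = 118.7 + 420.7 = 539.4 kN/m
FS = 539.4 / 629.7 = 0.857

FS = 0.86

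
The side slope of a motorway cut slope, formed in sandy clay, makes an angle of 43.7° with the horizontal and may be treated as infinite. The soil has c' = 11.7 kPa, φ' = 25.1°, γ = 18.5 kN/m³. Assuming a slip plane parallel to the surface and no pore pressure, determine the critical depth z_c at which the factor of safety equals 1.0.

Setting FS = 1.00 in FS = [c' + γz cos²β tanφ'] / [γz sinβ cosβ] and solving for z:
z = c' / [γ cosβ (FS·sinβ − cosβ·tanφ')]
  = 11.7 / [18.5·cos43.7°·(1.00·sin43.7° − cos43.7°·tan25.1°)]
  = 11.7 / [18.5·0.7230·(1.00·0.6909 − 0.7230·0.4684)]
  = 11.7 / 4.7109 = 2.484 m

z_c = 2.48 m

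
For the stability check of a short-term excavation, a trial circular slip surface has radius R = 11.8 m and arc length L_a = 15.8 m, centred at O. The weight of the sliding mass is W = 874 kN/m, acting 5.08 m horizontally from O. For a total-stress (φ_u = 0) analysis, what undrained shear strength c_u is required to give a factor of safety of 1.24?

FS = c_u·L_a·R / (W·d), so c_u = FS·W·d / (L_a·R).
c_u = 1.24·874·5.08 / (15.80·11.8) = 5505.5 / 186.44 = 29.53 kPa

c_u = 29.5 kPa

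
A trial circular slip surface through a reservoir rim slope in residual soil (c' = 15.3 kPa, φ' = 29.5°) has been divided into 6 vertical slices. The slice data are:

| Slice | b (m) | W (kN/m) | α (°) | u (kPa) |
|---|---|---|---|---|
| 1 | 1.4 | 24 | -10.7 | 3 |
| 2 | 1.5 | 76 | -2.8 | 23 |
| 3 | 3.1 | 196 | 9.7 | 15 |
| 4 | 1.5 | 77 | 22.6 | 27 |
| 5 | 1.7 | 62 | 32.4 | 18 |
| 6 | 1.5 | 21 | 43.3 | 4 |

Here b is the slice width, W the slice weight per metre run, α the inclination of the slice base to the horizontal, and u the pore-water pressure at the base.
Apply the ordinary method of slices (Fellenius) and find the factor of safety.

Ordinary method of slices: FS = Σ[c'·Δl_i + (W_i cosα_i − u_i·Δl_i)·tanφ'] / Σ W_i sinα_i, with Δl_i = b_i / cosα_i.
Slice 1: Δl = 1.4/cos(-10.7°) = 1.425 m; N'_1 = 24·cos(-10.7°) − 3·1.425 = 19.3; c'Δl = 21.80; W sinα = -4.5
Slice 2: Δl = 1.5/cos(-2.8°) = 1.502 m; N'_2 = 76·cos(-2.8°) − 23·1.502 = 41.4; c'Δl = 22.98; W sinα = -3.7
Slice 3: Δl = 3.1/cos9.7° = 3.145 m; N'_3 = 196·cos9.7° − 15·3.145 = 146.0; c'Δl = 48.12; W sinα = 33.0
Slice 4: Δl = 1.5/cos22.6° = 1.625 m; N'_4 = 77·cos22.6° − 27·1.625 = 27.2; c'Δl = 24.86; W sinα = 29.6
Slice 5: Δl = 1.7/cos32.4° = 2.013 m; N'_5 = 62·cos32.4° − 18·2.013 = 16.1; c'Δl = 30.81; W sinα = 33.2
Slice 6: Δl = 1.5/cos43.3° = 2.061 m; N'_6 = 21·cos43.3° − 4·2.061 = 7.0; c'Δl = 31.53; W sinα = 14.4
Σc'Δl = 180.1 kN/m; ΣN' = 257.1 kN/m; ΣW sinα = 102.1 kN/m
Resisting = 180.1 + 257.1·tan29.5° = 180.1 + 145.4 = 325.5 kN/m
FS = 325.5 / 102.1 = 3.189

FS = 3.19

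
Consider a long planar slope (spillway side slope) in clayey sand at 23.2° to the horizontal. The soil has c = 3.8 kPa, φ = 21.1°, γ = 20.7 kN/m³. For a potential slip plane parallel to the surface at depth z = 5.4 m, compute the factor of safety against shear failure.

For an infinite slope with a slip plane parallel to the surface (no pore pressure): FS = [c + γz cos²β tanφ] / [γz sinβ cosβ].
γz = 20.7·5.4 = 111.78 kN/m²
Numerator = 3.8 + 111.78·cos²23.2°·tan21.1° = 3.8 + 111.78·0.8448·0.3859 = 40.239 kPa
Denominator = 111.78·sin23.2°·cos23.2° = 111.78·0.3939·0.9191 = 40.474 kPa
FS = 40.239 / 40.474 = 0.994

FS = 0.99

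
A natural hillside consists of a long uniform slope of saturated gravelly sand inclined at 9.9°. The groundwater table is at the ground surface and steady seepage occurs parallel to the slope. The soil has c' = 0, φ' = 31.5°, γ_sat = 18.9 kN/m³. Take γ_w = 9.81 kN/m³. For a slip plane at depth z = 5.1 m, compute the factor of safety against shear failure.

FS = 1.69

With seepage parallel to the slope and the water table at the surface, the effective normal stress on the slip plane uses the buoyant unit weight γ' = γ_sat − γ_w while the driving shear stress uses γ_sat:
FS = [c' + γ' z cos²β tanφ'] / [γ_sat z sinβ cosβ]
(For c' = 0 this reduces to FS = (γ'/γ_sat)·tanφ'/tanβ.)
γ' = 18.9 − 9.81 = 9.09 kN/m³
Numerator = 0.0 + 9.09·5.1·cos²9.9°·tan31.5° = 0.0 + 9.09·5.1·0.9704·0.6128 = 27.569 kPa
Denominator = 18.9·5.1·sin9.9°·cos9.9° = 18.9·5.1·0.1719·0.9851 = 16.325 kPa
FS = 27.569 / 16.325 = 1.689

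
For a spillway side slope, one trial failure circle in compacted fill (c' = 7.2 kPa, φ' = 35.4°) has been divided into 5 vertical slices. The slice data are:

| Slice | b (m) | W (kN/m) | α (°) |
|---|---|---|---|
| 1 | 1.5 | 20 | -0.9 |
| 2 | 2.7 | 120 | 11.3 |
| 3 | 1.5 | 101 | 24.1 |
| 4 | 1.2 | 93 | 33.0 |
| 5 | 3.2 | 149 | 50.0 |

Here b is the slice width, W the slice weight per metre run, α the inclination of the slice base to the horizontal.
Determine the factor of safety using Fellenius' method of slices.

FS = 1.64

Ordinary method of slices: FS = Σ[c'·Δl_i + (W_i cosα_i)·tanφ'] / Σ W_i sinα_i, with Δl_i = b_i / cosα_i.
Slice 1: Δl = 1.5/cos(-0.9°) = 1.500 m; N'_1 = 20·cos(-0.9°) = 20.0; c'Δl = 10.80; W sinα = -0.3
Slice 2: Δl = 2.7/cos11.3° = 2.753 m; N'_2 = 120·cos11.3° = 117.7; c'Δl = 19.82; W sinα = 23.5
Slice 3: Δl = 1.5/cos24.1° = 1.643 m; N'_3 = 101·cos24.1° = 92.2; c'Δl = 11.83; W sinα = 41.2
Slice 4: Δl = 1.2/cos33.0° = 1.431 m; N'_4 = 93·cos33.0° = 78.0; c'Δl = 10.30; W sinα = 50.7
Slice 5: Δl = 3.2/cos50.0° = 4.978 m; N'_5 = 149·cos50.0° = 95.8; c'Δl = 35.84; W sinα = 114.1
Σc'Δl = 88.6 kN/m; ΣN' = 403.6 kN/m; ΣW sinα = 229.2 kN/m
Resisting = 88.6 + 403.6·tan35.4° = 88.6 + 286.9 = 375.5 kN/m
FS = 375.5 / 229.2 = 1.638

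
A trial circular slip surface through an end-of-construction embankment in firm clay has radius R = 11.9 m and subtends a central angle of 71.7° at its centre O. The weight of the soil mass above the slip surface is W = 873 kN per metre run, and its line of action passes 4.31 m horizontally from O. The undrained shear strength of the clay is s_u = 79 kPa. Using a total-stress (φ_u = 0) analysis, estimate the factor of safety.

FS = 3.72

Taking moments about the centre O, the resisting moment is provided by the undrained shear strength acting along the arc:
Arc length L_a = R·θ = 11.9·(71.7°·π/180) = 11.9·1.2514 = 14.89 m
M_R = s_u·L_a·R = 79·14.89·11.9 = 13999.7 kN·m/m
M_D = W·d = 873·4.31 = 3762.6 kN·m/m
FS = M_R / M_D = 13999.7 / 3762.6 = 3.721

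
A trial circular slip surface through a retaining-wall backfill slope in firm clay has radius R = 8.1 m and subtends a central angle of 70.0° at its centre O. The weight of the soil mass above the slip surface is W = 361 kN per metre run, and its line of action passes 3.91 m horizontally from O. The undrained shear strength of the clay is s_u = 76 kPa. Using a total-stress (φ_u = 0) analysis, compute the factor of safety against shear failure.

Taking moments about the centre O, the resisting moment is provided by the undrained shear strength acting along the arc:
Arc length L_a = R·θ = 8.1·(70.0°·π/180) = 8.1·1.2217 = 9.90 m
M_R = s_u·L_a·R = 76·9.90·8.1 = 6092.0 kN·m/m
M_D = W·d = 361·3.91 = 1411.5 kN·m/m
FS = M_R / M_D = 6092.0 / 1411.5 = 4.316

FS = 4.32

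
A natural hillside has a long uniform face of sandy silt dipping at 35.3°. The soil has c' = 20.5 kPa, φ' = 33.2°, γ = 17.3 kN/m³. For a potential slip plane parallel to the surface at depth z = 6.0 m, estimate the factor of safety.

For an infinite slope with a slip plane parallel to the surface (no pore pressure): FS = [c' + γz cos²β tanφ'] / [γz sinβ cosβ].
γz = 17.3·6.0 = 103.80 kN/m²
Numerator = 20.5 + 103.80·cos²35.3°·tan33.2° = 20.5 + 103.80·0.6661·0.6544 = 65.743 kPa
Denominator = 103.80·sin35.3°·cos35.3° = 103.80·0.5779·0.8161 = 48.953 kPa
FS = 65.743 / 48.953 = 1.343

FS = 1.34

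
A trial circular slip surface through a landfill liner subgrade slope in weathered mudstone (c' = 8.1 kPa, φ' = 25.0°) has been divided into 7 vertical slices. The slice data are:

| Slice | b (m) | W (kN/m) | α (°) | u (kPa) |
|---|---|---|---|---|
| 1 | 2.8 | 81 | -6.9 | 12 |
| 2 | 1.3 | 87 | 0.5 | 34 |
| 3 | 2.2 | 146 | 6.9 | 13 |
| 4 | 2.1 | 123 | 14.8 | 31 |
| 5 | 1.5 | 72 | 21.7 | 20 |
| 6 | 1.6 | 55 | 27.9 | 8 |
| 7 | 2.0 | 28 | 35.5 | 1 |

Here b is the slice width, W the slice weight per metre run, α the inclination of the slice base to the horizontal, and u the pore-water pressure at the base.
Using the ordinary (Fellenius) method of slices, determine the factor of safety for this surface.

Ordinary method of slices: FS = Σ[c'·Δl_i + (W_i cosα_i − u_i·Δl_i)·tanφ'] / Σ W_i sinα_i, with Δl_i = b_i / cosα_i.
Slice 1: Δl = 2.8/cos(-6.9°) = 2.820 m; N'_1 = 81·cos(-6.9°) − 12·2.820 = 46.6; c'Δl = 22.85; W sinα = -9.7
Slice 2: Δl = 1.3/cos0.5° = 1.300 m; N'_2 = 87·cos0.5° − 34·1.300 = 42.8; c'Δl = 10.53; W sinα = 0.8
Slice 3: Δl = 2.2/cos6.9° = 2.216 m; N'_3 = 146·cos6.9° − 13·2.216 = 116.1; c'Δl = 17.95; W sinα = 17.5
Slice 4: Δl = 2.1/cos14.8° = 2.172 m; N'_4 = 123·cos14.8° − 31·2.172 = 51.6; c'Δl = 17.59; W sinα = 31.4
Slice 5: Δl = 1.5/cos21.7° = 1.614 m; N'_5 = 72·cos21.7° − 20·1.614 = 34.6; c'Δl = 13.08; W sinα = 26.6
Slice 6: Δl = 1.6/cos27.9° = 1.810 m; N'_6 = 55·cos27.9° − 8·1.810 = 34.1; c'Δl = 14.66; W sinα = 25.7
Slice 7: Δl = 2.0/cos35.5° = 2.457 m; N'_7 = 28·cos35.5° − 1·2.457 = 20.3; c'Δl = 19.90; W sinα = 16.3
Σc'Δl = 116.6 kN/m; ΣN' = 346.2 kN/m; ΣW sinα = 108.6 kN/m
Resisting = 116.6 + 346.2·tan25.0° = 116.6 + 161.4 = 278.0 kN/m
FS = 278.0 / 108.6 = 2.559

FS = 2.56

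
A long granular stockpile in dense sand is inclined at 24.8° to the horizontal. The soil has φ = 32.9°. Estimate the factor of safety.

For a dry cohesionless infinite slope the factor of safety is FS = tanφ / tanβ.
FS = tan32.9° / tan24.8° = 0.6469 / 0.4621 = 1.400

FS = 1.40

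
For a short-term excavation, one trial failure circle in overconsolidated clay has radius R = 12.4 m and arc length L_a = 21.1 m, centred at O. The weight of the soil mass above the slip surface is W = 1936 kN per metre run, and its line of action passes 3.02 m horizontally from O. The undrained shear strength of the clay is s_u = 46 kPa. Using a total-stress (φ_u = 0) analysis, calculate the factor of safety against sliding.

FS = 2.06

Taking moments about the centre O, the resisting moment is provided by the undrained shear strength acting along the arc:
M_R = s_u·L_a·R = 46·21.10·12.4 = 12035.4 kN·m/m
M_D = W·d = 1936·3.02 = 5846.7 kN·m/m
FS = M_R / M_D = 12035.4 / 5846.7 = 2.058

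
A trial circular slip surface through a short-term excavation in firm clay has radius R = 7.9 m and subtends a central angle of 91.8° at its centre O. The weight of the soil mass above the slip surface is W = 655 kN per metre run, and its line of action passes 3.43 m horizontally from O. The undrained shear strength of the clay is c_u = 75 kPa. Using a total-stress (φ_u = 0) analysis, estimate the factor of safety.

FS = 3.34

Taking moments about the centre O, the resisting moment is provided by the undrained shear strength acting along the arc:
Arc length L_a = R·θ = 7.9·(91.8°·π/180) = 7.9·1.6022 = 12.66 m
M_R = c_u·L_a·R = 75·12.66·7.9 = 7499.6 kN·m/m
M_D = W·d = 655·3.43 = 2246.7 kN·m/m
FS = M_R / M_D = 7499.6 / 2246.7 = 3.338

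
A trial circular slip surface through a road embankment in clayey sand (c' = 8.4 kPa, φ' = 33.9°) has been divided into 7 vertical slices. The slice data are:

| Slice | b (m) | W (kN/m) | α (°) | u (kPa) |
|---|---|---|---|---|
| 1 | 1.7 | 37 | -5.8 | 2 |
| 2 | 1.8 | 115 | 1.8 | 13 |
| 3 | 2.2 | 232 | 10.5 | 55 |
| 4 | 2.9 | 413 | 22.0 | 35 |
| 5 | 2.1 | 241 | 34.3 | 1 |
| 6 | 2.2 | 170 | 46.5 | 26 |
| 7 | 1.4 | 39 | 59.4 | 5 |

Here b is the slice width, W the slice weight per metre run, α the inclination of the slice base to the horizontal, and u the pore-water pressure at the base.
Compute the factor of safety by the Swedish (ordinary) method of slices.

Ordinary method of slices: FS = Σ[c'·Δl_i + (W_i cosα_i − u_i·Δl_i)·tanφ'] / Σ W_i sinα_i, with Δl_i = b_i / cosα_i.
Slice 1: Δl = 1.7/cos(-5.8°) = 1.709 m; N'_1 = 37·cos(-5.8°) − 2·1.709 = 33.4; c'Δl = 14.35; W sinα = -3.7
Slice 2: Δl = 1.8/cos1.8° = 1.801 m; N'_2 = 115·cos1.8° − 13·1.801 = 91.5; c'Δl = 15.13; W sinα = 3.6
Slice 3: Δl = 2.2/cos10.5° = 2.237 m; N'_3 = 232·cos10.5° − 55·2.237 = 105.1; c'Δl = 18.79; W sinα = 42.3
Slice 4: Δl = 2.9/cos22.0° = 3.128 m; N'_4 = 413·cos22.0° − 35·3.128 = 273.5; c'Δl = 26.27; W sinα = 154.7
Slice 5: Δl = 2.1/cos34.3° = 2.542 m; N'_5 = 241·cos34.3° − 1·2.542 = 196.5; c'Δl = 21.35; W sinα = 135.8
Slice 6: Δl = 2.2/cos46.5° = 3.196 m; N'_6 = 170·cos46.5° − 26·3.196 = 33.9; c'Δl = 26.85; W sinα = 123.3
Slice 7: Δl = 1.4/cos59.4° = 2.750 m; N'_7 = 39·cos59.4° − 5·2.750 = 6.1; c'Δl = 23.10; W sinα = 33.6
Σc'Δl = 145.9 kN/m; ΣN' = 740.0 kN/m; ΣW sinα = 489.6 kN/m
Resisting = 145.9 + 740.0·tan33.9° = 145.9 + 497.3 = 643.1 kN/m
FS = 643.1 / 489.6 = 1.314

FS = 1.31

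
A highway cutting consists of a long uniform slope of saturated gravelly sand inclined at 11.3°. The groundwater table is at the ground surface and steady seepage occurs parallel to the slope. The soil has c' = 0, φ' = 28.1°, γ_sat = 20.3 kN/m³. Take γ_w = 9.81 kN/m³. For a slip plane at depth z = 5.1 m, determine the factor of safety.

FS = 1.38

With seepage parallel to the slope and the water table at the surface, the effective normal stress on the slip plane uses the buoyant unit weight γ' = γ_sat − γ_w while the driving shear stress uses γ_sat:
FS = [c' + γ' z cos²β tanφ'] / [γ_sat z sinβ cosβ]
(For c' = 0 this reduces to FS = (γ'/γ_sat)·tanφ'/tanβ.)
γ' = 20.3 − 9.81 = 10.49 kN/m³
Numerator = 0.0 + 10.49·5.1·cos²11.3°·tan28.1° = 0.0 + 10.49·5.1·0.9616·0.5340 = 27.469 kPa
Denominator = 20.3·5.1·sin11.3°·cos11.3° = 20.3·5.1·0.1959·0.9806 = 19.893 kPa
FS = 27.469 / 19.893 = 1.381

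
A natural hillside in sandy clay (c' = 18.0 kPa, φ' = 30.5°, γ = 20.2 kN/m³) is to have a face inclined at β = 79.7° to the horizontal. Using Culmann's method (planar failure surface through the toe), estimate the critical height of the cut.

Culmann's analysis gives the critical failure plane at α_cr = (β + φ')/2 = (79.7 + 30.5)/2 = 55.1°, and the critical height
H_c = (4c'/γ) · sinβ cosφ' / [1 − cos(β − φ')]
    = (4·18.0/20.2) · sin79.7°·cos30.5° / [1 − cos(49.2°)]
    = 3.564 · 0.9839·0.8616 / [1 − 0.6534]
    = 3.564 · 0.8477 / 0.3466
    = 8.72 m

H_c = 8.72 m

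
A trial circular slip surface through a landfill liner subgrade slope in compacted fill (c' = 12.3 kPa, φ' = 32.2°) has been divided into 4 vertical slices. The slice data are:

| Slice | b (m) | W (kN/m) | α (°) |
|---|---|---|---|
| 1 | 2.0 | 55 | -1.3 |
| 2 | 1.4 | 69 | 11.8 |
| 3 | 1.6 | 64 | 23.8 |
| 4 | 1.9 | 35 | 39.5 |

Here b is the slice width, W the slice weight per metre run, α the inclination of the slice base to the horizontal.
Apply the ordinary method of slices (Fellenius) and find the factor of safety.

Ordinary method of slices: FS = Σ[c'·Δl_i + (W_i cosα_i)·tanφ'] / Σ W_i sinα_i, with Δl_i = b_i / cosα_i.
Slice 1: Δl = 2.0/cos(-1.3°) = 2.001 m; N'_1 = 55·cos(-1.3°) = 55.0; c'Δl = 24.61; W sinα = -1.2
Slice 2: Δl = 1.4/cos11.8° = 1.430 m; N'_2 = 69·cos11.8° = 67.5; c'Δl = 17.59; W sinα = 14.1
Slice 3: Δl = 1.6/cos23.8° = 1.749 m; N'_3 = 64·cos23.8° = 58.6; c'Δl = 21.51; W sinα = 25.8
Slice 4: Δl = 1.9/cos39.5° = 2.462 m; N'_4 = 35·cos39.5° = 27.0; c'Δl = 30.29; W sinα = 22.3
Σc'Δl = 94.0 kN/m; ΣN' = 208.1 kN/m; ΣW sinα = 61.0 kN/m
Resisting = 94.0 + 208.1·tan32.2° = 94.0 + 131.0 = 225.0 kN/m
FS = 225.0 / 61.0 = 3.692

FS = 3.69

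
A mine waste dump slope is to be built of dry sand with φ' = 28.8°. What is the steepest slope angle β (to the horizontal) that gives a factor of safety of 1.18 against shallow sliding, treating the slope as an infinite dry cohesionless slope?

β = 25.0°

For an infinite dry cohesionless slope FS = tanφ'/tanβ, so tanβ = tanφ' / FS.
tanβ = tan28.8° / 1.18 = 0.5498 / 1.18 = 0.4659
β = arctan(0.4659) = 24.98°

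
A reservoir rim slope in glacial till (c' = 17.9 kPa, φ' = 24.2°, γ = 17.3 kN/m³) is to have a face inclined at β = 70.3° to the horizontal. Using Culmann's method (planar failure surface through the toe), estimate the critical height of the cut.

H_c = 11.59 m

Culmann's analysis gives the critical failure plane at α_cr = (β + φ')/2 = (70.3 + 24.2)/2 = 47.2°, and the critical height
H_c = (4c'/γ) · sinβ cosφ' / [1 − cos(β − φ')]
    = (4·17.9/17.3) · sin70.3°·cos24.2° / [1 − cos(46.1°)]
    = 4.139 · 0.9415·0.9121 / [1 − 0.6934]
    = 4.139 · 0.8587 / 0.3066
    = 11.59 m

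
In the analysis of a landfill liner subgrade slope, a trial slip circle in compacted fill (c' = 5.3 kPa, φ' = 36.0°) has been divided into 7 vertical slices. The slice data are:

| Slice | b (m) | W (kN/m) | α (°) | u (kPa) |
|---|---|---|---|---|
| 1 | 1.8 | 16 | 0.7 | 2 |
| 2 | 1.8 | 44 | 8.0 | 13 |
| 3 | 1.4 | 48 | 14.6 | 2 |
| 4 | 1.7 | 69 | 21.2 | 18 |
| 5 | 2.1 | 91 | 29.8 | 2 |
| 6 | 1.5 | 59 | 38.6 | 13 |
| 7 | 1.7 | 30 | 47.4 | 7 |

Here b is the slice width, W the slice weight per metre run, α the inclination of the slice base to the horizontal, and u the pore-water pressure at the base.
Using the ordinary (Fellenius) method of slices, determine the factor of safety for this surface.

FS = 1.51

Ordinary method of slices: FS = Σ[c'·Δl_i + (W_i cosα_i − u_i·Δl_i)·tanφ'] / Σ W_i sinα_i, with Δl_i = b_i / cosα_i.
Slice 1: Δl = 1.8/cos0.7° = 1.800 m; N'_1 = 16·cos0.7° − 2·1.800 = 12.4; c'Δl = 9.54; W sinα = 0.2
Slice 2: Δl = 1.8/cos8.0° = 1.818 m; N'_2 = 44·cos8.0° − 13·1.818 = 19.9; c'Δl = 9.63; W sinα = 6.1
Slice 3: Δl = 1.4/cos14.6° = 1.447 m; N'_3 = 48·cos14.6° − 2·1.447 = 43.6; c'Δl = 7.67; W sinα = 12.1
Slice 4: Δl = 1.7/cos21.2° = 1.823 m; N'_4 = 69·cos21.2° − 18·1.823 = 31.5; c'Δl = 9.66; W sinα = 25.0
Slice 5: Δl = 2.1/cos29.8° = 2.420 m; N'_5 = 91·cos29.8° − 2·2.420 = 74.1; c'Δl = 12.83; W sinα = 45.2
Slice 6: Δl = 1.5/cos38.6° = 1.919 m; N'_6 = 59·cos38.6° − 13·1.919 = 21.2; c'Δl = 10.17; W sinα = 36.8
Slice 7: Δl = 1.7/cos47.4° = 2.512 m; N'_7 = 30·cos47.4° − 7·2.512 = 2.7; c'Δl = 13.31; W sinα = 22.1
Σc'Δl = 72.8 kN/m; ΣN' = 205.4 kN/m; ΣW sinα = 147.5 kN/m
Resisting = 72.8 + 205.4·tan36.0° = 72.8 + 149.2 = 222.1 kN/m
FS = 222.1 / 147.5 = 1.506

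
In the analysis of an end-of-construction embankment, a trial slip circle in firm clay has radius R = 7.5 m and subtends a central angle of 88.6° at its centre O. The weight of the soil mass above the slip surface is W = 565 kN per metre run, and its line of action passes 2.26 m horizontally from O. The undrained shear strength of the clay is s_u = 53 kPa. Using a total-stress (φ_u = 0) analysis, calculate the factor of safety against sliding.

Taking moments about the centre O, the resisting moment is provided by the undrained shear strength acting along the arc:
Arc length L_a = R·θ = 7.5·(88.6°·π/180) = 7.5·1.5464 = 11.60 m
M_R = s_u·L_a·R = 53·11.60·7.5 = 4610.1 kN·m/m
M_D = W·d = 565·2.26 = 1276.9 kN·m/m
FS = M_R / M_D = 4610.1 / 1276.9 = 3.610

FS = 3.61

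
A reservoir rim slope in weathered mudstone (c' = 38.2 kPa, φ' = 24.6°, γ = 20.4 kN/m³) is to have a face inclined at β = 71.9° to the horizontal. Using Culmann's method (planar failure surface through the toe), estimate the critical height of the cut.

Culmann's analysis gives the critical failure plane at α_cr = (β + φ')/2 = (71.9 + 24.6)/2 = 48.2°, and the critical height
H_c = (4c'/γ) · sinβ cosφ' / [1 − cos(β − φ')]
    = (4·38.2/20.4) · sin71.9°·cos24.6° / [1 − cos(47.3°)]
    = 7.490 · 0.9505·0.9092 / [1 − 0.6782]
    = 7.490 · 0.8642 / 0.3218
    = 20.11 m

H_c = 20.11 m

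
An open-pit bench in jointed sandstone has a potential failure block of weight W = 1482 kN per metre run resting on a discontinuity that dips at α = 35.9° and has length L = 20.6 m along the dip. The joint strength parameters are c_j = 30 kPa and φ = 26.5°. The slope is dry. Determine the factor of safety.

Resolving the block weight along and normal to the plane and applying the Mohr–Coulomb strength on the joint:
N' = W cosα = 1482·cos35.9° = 1200.5 kN/m
Driving force T = W sinα = 1482·sin35.9° = 869.0 kN/m
Resisting force R = c_j·L + N'·tanφ = 30·20.6 + 1200.5·tan26.5° = 618.0 + 598.5 = 1216.5 kN/m
FS = R / T = 1216.5 / 869.0 = 1.400

FS = 1.40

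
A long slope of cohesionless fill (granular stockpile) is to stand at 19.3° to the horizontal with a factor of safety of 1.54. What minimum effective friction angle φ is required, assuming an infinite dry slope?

φ = 28.3°

FS = tanφ/tanβ ⇒ tanφ = FS · tanβ = 1.54 · tan19.3° = 0.5393
φ = arctan(0.5393) = 28.34°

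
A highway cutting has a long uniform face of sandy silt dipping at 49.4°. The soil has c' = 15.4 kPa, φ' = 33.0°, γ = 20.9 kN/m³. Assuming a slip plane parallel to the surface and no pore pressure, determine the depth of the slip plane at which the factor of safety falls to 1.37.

Setting FS = 1.37 in FS = [c' + γz cos²β tanφ'] / [γz sinβ cosβ] and solving for z:
z = c' / [γ cosβ (FS·sinβ − cosβ·tanφ')]
  = 15.4 / [20.9·cos49.4°·(1.37·sin49.4° − cos49.4°·tan33.0°)]
  = 15.4 / [20.9·0.6508·(1.37·0.7593 − 0.6508·0.6494)]
  = 15.4 / 8.3999 = 1.833 m

z = 1.83 m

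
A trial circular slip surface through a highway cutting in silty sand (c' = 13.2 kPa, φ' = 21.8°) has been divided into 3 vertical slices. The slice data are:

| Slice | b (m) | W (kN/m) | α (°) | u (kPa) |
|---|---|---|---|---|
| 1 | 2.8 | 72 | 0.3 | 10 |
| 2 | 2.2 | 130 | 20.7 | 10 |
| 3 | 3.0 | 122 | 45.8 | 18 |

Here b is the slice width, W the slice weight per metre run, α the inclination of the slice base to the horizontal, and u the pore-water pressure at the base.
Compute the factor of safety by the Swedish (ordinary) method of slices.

FS = 1.38

Ordinary method of slices: FS = Σ[c'·Δl_i + (W_i cosα_i − u_i·Δl_i)·tanφ'] / Σ W_i sinα_i, with Δl_i = b_i / cosα_i.
Slice 1: Δl = 2.8/cos0.3° = 2.800 m; N'_1 = 72·cos0.3° − 10·2.800 = 44.0; c'Δl = 36.96; W sinα = 0.4
Slice 2: Δl = 2.2/cos20.7° = 2.352 m; N'_2 = 130·cos20.7° − 10·2.352 = 98.1; c'Δl = 31.04; W sinα = 46.0
Slice 3: Δl = 3.0/cos45.8° = 4.303 m; N'_3 = 122·cos45.8° − 18·4.303 = 7.6; c'Δl = 56.80; W sinα = 87.5
Σc'Δl = 124.8 kN/m; ΣN' = 149.7 kN/m; ΣW sinα = 133.8 kN/m
Resisting = 124.8 + 149.7·tan21.8° = 124.8 + 59.9 = 184.7 kN/m
FS = 184.7 / 133.8 = 1.380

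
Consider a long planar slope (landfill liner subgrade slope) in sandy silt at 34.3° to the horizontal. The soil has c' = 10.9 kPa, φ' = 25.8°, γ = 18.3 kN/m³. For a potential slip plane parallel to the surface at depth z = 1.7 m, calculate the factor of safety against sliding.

FS = 1.46

For an infinite slope with a slip plane parallel to the surface (no pore pressure): FS = [c' + γz cos²β tanφ'] / [γz sinβ cosβ].
γz = 18.3·1.7 = 31.11 kN/m²
Numerator = 10.9 + 31.11·cos²34.3°·tan25.8° = 10.9 + 31.11·0.6824·0.4834 = 21.163 kPa
Denominator = 31.11·sin34.3°·cos34.3° = 31.11·0.5635·0.8261 = 14.483 kPa
FS = 21.163 / 14.483 = 1.461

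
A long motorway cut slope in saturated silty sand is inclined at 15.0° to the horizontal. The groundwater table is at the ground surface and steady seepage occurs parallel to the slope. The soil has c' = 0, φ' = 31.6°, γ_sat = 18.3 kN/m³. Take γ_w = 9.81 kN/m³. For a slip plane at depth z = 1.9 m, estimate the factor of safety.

FS = 1.07

With seepage parallel to the slope and the water table at the surface, the effective normal stress on the slip plane uses the buoyant unit weight γ' = γ_sat − γ_w while the driving shear stress uses γ_sat:
FS = [c' + γ' z cos²β tanφ'] / [γ_sat z sinβ cosβ]
(For c' = 0 this reduces to FS = (γ'/γ_sat)·tanφ'/tanβ.)
γ' = 18.3 − 9.81 = 8.49 kN/m³
Numerator = 0.0 + 8.49·1.9·cos²15.0°·tan31.6° = 0.0 + 8.49·1.9·0.9330·0.6152 = 9.259 kPa
Denominator = 18.3·1.9·sin15.0°·cos15.0° = 18.3·1.9·0.2588·0.9659 = 8.693 kPa
FS = 9.259 / 8.693 = 1.065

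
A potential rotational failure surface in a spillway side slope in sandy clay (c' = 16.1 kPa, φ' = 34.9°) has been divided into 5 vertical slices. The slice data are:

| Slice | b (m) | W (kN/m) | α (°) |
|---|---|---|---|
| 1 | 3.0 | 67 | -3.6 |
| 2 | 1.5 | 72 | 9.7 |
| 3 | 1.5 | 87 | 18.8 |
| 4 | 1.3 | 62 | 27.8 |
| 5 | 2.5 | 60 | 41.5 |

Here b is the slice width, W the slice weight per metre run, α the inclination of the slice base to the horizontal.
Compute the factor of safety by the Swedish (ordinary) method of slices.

FS = 3.81

Ordinary method of slices: FS = Σ[c'·Δl_i + (W_i cosα_i)·tanφ'] / Σ W_i sinα_i, with Δl_i = b_i / cosα_i.
Slice 1: Δl = 3.0/cos(-3.6°) = 3.006 m; N'_1 = 67·cos(-3.6°) = 66.9; c'Δl = 48.40; W sinα = -4.2
Slice 2: Δl = 1.5/cos9.7° = 1.522 m; N'_2 = 72·cos9.7° = 71.0; c'Δl = 24.50; W sinα = 12.1
Slice 3: Δl = 1.5/cos18.8° = 1.585 m; N'_3 = 87·cos18.8° = 82.4; c'Δl = 25.51; W sinα = 28.0
Slice 4: Δl = 1.3/cos27.8° = 1.470 m; N'_4 = 62·cos27.8° = 54.8; c'Δl = 23.66; W sinα = 28.9
Slice 5: Δl = 2.5/cos41.5° = 3.338 m; N'_5 = 60·cos41.5° = 44.9; c'Δl = 53.74; W sinα = 39.8
Σc'Δl = 175.8 kN/m; ΣN' = 320.0 kN/m; ΣW sinα = 104.6 kN/m
Resisting = 175.8 + 320.0·tan34.9° = 175.8 + 223.2 = 399.0 kN/m
FS = 399.0 / 104.6 = 3.814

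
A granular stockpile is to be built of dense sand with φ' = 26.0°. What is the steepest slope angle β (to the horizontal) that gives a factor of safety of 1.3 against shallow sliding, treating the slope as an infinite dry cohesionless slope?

For an infinite dry cohesionless slope FS = tanφ'/tanβ, so tanβ = tanφ' / FS.
tanβ = tan26.0° / 1.3 = 0.4877 / 1.3 = 0.3752
β = arctan(0.3752) = 20.57°

β = 20.6°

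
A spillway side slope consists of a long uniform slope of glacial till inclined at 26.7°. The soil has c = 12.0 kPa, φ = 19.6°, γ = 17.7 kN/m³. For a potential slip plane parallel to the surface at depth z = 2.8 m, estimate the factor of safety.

FS = 1.31

For an infinite slope with a slip plane parallel to the surface (no pore pressure): FS = [c + γz cos²β tanφ] / [γz sinβ cosβ].
γz = 17.7·2.8 = 49.56 kN/m²
Numerator = 12.0 + 49.56·cos²26.7°·tan19.6° = 12.0 + 49.56·0.7981·0.3561 = 26.085 kPa
Denominator = 49.56·sin26.7°·cos26.7° = 49.56·0.4493·0.8934 = 19.894 kPa
FS = 26.085 / 19.894 = 1.311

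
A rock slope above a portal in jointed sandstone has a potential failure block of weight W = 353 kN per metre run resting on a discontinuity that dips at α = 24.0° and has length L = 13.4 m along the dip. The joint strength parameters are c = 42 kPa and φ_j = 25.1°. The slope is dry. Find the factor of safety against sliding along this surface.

FS = 4.97

Resolving the block weight along and normal to the plane and applying the Mohr–Coulomb strength on the joint:
N' = W cosα = 353·cos24.0° = 322.5 kN/m
Driving force T = W sinα = 353·sin24.0° = 143.6 kN/m
Resisting force R = c·L + N'·tanφ_j = 42·13.4 + 322.5·tan25.1° = 562.8 + 151.1 = 713.9 kN/m
FS = R / T = 713.9 / 143.6 = 4.972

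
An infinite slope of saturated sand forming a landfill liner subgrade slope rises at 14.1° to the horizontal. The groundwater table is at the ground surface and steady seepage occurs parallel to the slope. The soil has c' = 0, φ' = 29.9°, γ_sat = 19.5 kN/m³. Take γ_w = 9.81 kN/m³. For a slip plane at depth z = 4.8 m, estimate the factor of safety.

FS = 1.14

With seepage parallel to the slope and the water table at the surface, the effective normal stress on the slip plane uses the buoyant unit weight γ' = γ_sat − γ_w while the driving shear stress uses γ_sat:
FS = [c' + γ' z cos²β tanφ'] / [γ_sat z sinβ cosβ]
(For c' = 0 this reduces to FS = (γ'/γ_sat)·tanφ'/tanβ.)
γ' = 19.5 − 9.81 = 9.69 kN/m³
Numerator = 0.0 + 9.69·4.8·cos²14.1°·tan29.9° = 0.0 + 9.69·4.8·0.9407·0.5750 = 25.158 kPa
Denominator = 19.5·4.8·sin14.1°·cos14.1° = 19.5·4.8·0.2436·0.9699 = 22.115 kPa
FS = 25.158 / 22.115 = 1.138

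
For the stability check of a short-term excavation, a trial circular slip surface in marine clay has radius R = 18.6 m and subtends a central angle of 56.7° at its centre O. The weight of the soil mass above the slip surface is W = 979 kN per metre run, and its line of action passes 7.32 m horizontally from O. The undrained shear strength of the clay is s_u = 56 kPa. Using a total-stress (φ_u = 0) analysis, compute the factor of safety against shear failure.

Taking moments about the centre O, the resisting moment is provided by the undrained shear strength acting along the arc:
Arc length L_a = R·θ = 18.6·(56.7°·π/180) = 18.6·0.9896 = 18.41 m
M_R = s_u·L_a·R = 56·18.41·18.6 = 19172.3 kN·m/m
M_D = W·d = 979·7.32 = 7166.3 kN·m/m
FS = M_R / M_D = 19172.3 / 7166.3 = 2.675

FS = 2.68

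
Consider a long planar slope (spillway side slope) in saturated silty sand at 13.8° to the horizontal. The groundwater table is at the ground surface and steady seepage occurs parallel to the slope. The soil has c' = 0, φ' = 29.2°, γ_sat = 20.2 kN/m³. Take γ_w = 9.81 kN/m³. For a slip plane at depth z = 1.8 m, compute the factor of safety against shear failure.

FS = 1.17

With seepage parallel to the slope and the water table at the surface, the effective normal stress on the slip plane uses the buoyant unit weight γ' = γ_sat − γ_w while the driving shear stress uses γ_sat:
FS = [c' + γ' z cos²β tanφ'] / [γ_sat z sinβ cosβ]
(For c' = 0 this reduces to FS = (γ'/γ_sat)·tanφ'/tanβ.)
γ' = 20.2 − 9.81 = 10.39 kN/m³
Numerator = 0.0 + 10.39·1.8·cos²13.8°·tan29.2° = 0.0 + 10.39·1.8·0.9431·0.5589 = 9.857 kPa
Denominator = 20.2·1.8·sin13.8°·cos13.8° = 20.2·1.8·0.2385·0.9711 = 8.423 kPa
FS = 9.857 / 8.423 = 1.170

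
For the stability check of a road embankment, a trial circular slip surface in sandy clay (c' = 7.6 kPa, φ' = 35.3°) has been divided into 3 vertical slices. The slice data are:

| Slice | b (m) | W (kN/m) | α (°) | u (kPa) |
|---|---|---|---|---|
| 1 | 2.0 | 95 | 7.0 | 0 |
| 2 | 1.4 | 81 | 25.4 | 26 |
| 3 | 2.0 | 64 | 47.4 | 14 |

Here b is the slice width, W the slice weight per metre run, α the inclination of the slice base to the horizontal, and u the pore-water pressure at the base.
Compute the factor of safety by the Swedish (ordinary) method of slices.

FS = 1.51

Ordinary method of slices: FS = Σ[c'·Δl_i + (W_i cosα_i − u_i·Δl_i)·tanφ'] / Σ W_i sinα_i, with Δl_i = b_i / cosα_i.
Slice 1: Δl = 2.0/cos7.0° = 2.015 m; N'_1 = 95·cos7.0° − 0·2.015 = 94.3; c'Δl = 15.31; W sinα = 11.6
Slice 2: Δl = 1.4/cos25.4° = 1.550 m; N'_2 = 81·cos25.4° − 26·1.550 = 32.9; c'Δl = 11.78; W sinα = 34.7
Slice 3: Δl = 2.0/cos47.4° = 2.955 m; N'_3 = 64·cos47.4° − 14·2.955 = 2.0; c'Δl = 22.46; W sinα = 47.1
Σc'Δl = 49.5 kN/m; ΣN' = 129.1 kN/m; ΣW sinα = 93.4 kN/m
Resisting = 49.5 + 129.1·tan35.3° = 49.5 + 91.4 = 141.0 kN/m
FS = 141.0 / 93.4 = 1.509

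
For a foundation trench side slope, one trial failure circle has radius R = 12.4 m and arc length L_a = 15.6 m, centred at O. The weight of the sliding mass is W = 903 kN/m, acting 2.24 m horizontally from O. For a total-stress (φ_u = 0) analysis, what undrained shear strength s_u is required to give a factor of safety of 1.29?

FS = s_u·L_a·R / (W·d), so s_u = FS·W·d / (L_a·R).
s_u = 1.29·903·2.24 / (15.60·12.4) = 2609.3 / 193.44 = 13.49 kPa

s_u = 13.5 kPa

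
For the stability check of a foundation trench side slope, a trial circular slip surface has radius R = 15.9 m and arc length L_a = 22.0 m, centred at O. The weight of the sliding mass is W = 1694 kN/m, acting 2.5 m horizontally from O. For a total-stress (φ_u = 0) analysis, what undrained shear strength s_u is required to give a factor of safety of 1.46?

FS = s_u·L_a·R / (W·d), so s_u = FS·W·d / (L_a·R).
s_u = 1.46·1694·2.5 / (22.00·15.9) = 6183.1 / 349.80 = 17.68 kPa

s_u = 17.7 kPa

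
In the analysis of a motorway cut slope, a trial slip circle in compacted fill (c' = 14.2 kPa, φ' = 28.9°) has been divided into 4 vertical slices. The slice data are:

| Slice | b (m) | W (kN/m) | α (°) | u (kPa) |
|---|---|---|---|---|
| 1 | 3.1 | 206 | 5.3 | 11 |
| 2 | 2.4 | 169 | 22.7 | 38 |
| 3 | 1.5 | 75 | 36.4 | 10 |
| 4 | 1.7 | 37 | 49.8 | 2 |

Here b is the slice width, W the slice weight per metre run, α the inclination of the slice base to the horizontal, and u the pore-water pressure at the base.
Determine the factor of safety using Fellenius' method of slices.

FS = 1.94

Ordinary method of slices: FS = Σ[c'·Δl_i + (W_i cosα_i − u_i·Δl_i)·tanφ'] / Σ W_i sinα_i, with Δl_i = b_i / cosα_i.
Slice 1: Δl = 3.1/cos5.3° = 3.113 m; N'_1 = 206·cos5.3° − 11·3.113 = 170.9; c'Δl = 44.21; W sinα = 19.0
Slice 2: Δl = 2.4/cos22.7° = 2.602 m; N'_2 = 169·cos22.7° − 38·2.602 = 57.1; c'Δl = 36.94; W sinα = 65.2
Slice 3: Δl = 1.5/cos36.4° = 1.864 m; N'_3 = 75·cos36.4° − 10·1.864 = 41.7; c'Δl = 26.46; W sinα = 44.5
Slice 4: Δl = 1.7/cos49.8° = 2.634 m; N'_4 = 37·cos49.8° − 2·2.634 = 18.6; c'Δl = 37.40; W sinα = 28.3
Σc'Δl = 145.0 kN/m; ΣN' = 288.3 kN/m; ΣW sinα = 157.0 kN/m
Resisting = 145.0 + 288.3·tan28.9° = 145.0 + 159.1 = 304.1 kN/m
FS = 304.1 / 157.0 = 1.937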